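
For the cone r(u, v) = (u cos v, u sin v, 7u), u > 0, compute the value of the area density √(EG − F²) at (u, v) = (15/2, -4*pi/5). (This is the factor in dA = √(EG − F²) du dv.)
√(EG − F²)|_{(15/2, -4*pi/5)} = 75*sqrt(2)/2

E = 50, F = 0, G = u^2, so EG − F² = 50*u^2. Taking the positive square root: √(EG − F²) = 5*sqrt(2)*Abs(u). At (u, v) = (15/2, -4*pi/5): 75*sqrt(2)/2.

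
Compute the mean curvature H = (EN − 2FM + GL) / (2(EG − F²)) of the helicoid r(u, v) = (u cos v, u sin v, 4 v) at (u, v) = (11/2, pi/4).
H = 0

With E = 1, F = 0, G = u^2 + 16, L = 0, M = -4/sqrt(u^2 + 16), N = 0, assemble
  H = (EN − 2FM + GL) / (2(EG − F²)) = 0.
At (u, v) = (11/2, pi/4): H = 0.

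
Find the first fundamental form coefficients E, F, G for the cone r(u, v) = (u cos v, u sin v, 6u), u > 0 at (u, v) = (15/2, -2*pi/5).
E = 37;  F = 0;  G = 225/4

Partials: r_u = (cos(v), sin(v), 6), r_v = (-u*sin(v), u*cos(v), 0). As functions of (u, v):
  E = r_u · r_u = 37,
  F = r_u · r_v = 0,
  G = r_v · r_v = u^2.
Evaluating at (u, v) = (15/2, -2*pi/5): E = 37, F = 0, G = 225/4.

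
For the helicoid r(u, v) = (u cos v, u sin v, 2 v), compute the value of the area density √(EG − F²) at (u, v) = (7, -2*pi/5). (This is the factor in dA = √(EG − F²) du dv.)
√(EG − F²)|_{(7, -2*pi/5)} = sqrt(53)

E = 1, F = 0, G = u^2 + 4, so EG − F² = u^2 + 4. Taking the positive square root: √(EG − F²) = sqrt(u^2 + 4). At (u, v) = (7, -2*pi/5): sqrt(53).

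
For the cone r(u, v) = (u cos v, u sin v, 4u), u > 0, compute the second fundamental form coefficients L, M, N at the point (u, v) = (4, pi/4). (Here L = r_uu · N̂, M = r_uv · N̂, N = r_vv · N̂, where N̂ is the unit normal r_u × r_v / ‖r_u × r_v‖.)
L = 0;  M = 0;  N = 16*sqrt(17)/17

Compute the unit normal N̂(u, v) = (-4*sqrt(17)*u*cos(v)/(17*Abs(u)), -4*sqrt(17)*u*sin(v)/(17*Abs(u)), sqrt(17)*u/(17*Abs(u))), and the second partials r_uu, r_uv, r_vv. Take dot products:
  L(u, v) = r_uu · N̂ = 0,
  M(u, v) = r_uv · N̂ = 0,
  N(u, v) = r_vv · N̂ = 4*sqrt(17)*u^2/(17*Abs(u)).
Evaluating at (u, v) = (4, pi/4):
  L = 0, M = 0, N = 16*sqrt(17)/17.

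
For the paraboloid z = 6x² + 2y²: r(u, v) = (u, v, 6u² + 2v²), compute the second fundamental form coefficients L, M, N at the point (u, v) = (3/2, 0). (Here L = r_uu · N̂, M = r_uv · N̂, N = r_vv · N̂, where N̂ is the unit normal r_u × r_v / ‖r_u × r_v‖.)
L = 12*sqrt(13)/65;  M = 0;  N = 4*sqrt(13)/65

Compute the unit normal N̂(u, v) = (-12*u/sqrt(144*u^2 + 16*v^2 + 1), -4*v/sqrt(144*u^2 + 16*v^2 + 1), 1/sqrt(144*u^2 + 16*v^2 + 1)), and the second partials r_uu, r_uv, r_vv. Take dot products:
  L(u, v) = r_uu · N̂ = 12/sqrt(144*u^2 + 16*v^2 + 1),
  M(u, v) = r_uv · N̂ = 0,
  N(u, v) = r_vv · N̂ = 4/sqrt(144*u^2 + 16*v^2 + 1).
Evaluating at (u, v) = (3/2, 0):
  L = 12*sqrt(13)/65, M = 0, N = 4*sqrt(13)/65.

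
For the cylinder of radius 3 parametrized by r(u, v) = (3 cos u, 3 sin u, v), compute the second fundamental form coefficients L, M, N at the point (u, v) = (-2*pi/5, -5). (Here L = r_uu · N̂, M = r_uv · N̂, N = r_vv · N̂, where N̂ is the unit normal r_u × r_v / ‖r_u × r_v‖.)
L = -3;  M = 0;  N = 0

Compute the unit normal N̂(u, v) = (cos(u), sin(u), 0), and the second partials r_uu, r_uv, r_vv. Take dot products:
  L(u, v) = r_uu · N̂ = -3,
  M(u, v) = r_uv · N̂ = 0,
  N(u, v) = r_vv · N̂ = 0.
Evaluating at (u, v) = (-2*pi/5, -5):
  L = -3, M = 0, N = 0.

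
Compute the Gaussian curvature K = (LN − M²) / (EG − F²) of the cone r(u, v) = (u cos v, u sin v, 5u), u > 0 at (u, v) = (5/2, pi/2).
K = 0

Coefficients of the first fundamental form: E = 26, F = 0, G = u^2.
Coefficients of the second fundamental form: L = 0, M = 0, N = 5*sqrt(26)*u^2/(26*Abs(u)).
Assemble K = (LN − M²)/(EG − F²) = 0. At (u, v) = (5/2, pi/2): K = 0.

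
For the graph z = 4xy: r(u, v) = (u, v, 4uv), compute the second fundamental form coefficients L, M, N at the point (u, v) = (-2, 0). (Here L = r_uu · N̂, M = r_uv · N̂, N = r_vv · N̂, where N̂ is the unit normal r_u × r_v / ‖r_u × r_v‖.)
L = 0;  M = 4*sqrt(65)/65;  N = 0

Compute the unit normal N̂(u, v) = (-4*v/sqrt(16*u^2 + 16*v^2 + 1), -4*u/sqrt(16*u^2 + 16*v^2 + 1), 1/sqrt(16*u^2 + 16*v^2 + 1)), and the second partials r_uu, r_uv, r_vv. Take dot products:
  L(u, v) = r_uu · N̂ = 0,
  M(u, v) = r_uv · N̂ = 4/sqrt(16*u^2 + 16*v^2 + 1),
  N(u, v) = r_vv · N̂ = 0.
Evaluating at (u, v) = (-2, 0):
  L = 0, M = 4*sqrt(65)/65, N = 0.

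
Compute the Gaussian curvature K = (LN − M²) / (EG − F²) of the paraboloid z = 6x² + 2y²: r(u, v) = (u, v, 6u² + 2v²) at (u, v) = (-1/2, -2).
K = 48/10201

Coefficients of the first fundamental form: E = 144*u^2 + 1, F = 48*u*v, G = 16*v^2 + 1.
Coefficients of the second fundamental form: L = 12/sqrt(144*u^2 + 16*v^2 + 1), M = 0, N = 4/sqrt(144*u^2 + 16*v^2 + 1).
Assemble K = (LN − M²)/(EG − F²) = 48/(20736*u^4 + 4608*u^2*v^2 + 288*u^2 + 256*v^4 + 32*v^2 + 1). At (u, v) = (-1/2, -2): K = 48/10201.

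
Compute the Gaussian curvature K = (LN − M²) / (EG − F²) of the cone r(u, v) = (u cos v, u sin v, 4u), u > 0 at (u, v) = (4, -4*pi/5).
K = 0

Coefficients of the first fundamental form: E = 17, F = 0, G = u^2.
Coefficients of the second fundamental form: L = 0, M = 0, N = 4*sqrt(17)*u^2/(17*Abs(u)).
Assemble K = (LN − M²)/(EG − F²) = 0. At (u, v) = (4, -4*pi/5): K = 0.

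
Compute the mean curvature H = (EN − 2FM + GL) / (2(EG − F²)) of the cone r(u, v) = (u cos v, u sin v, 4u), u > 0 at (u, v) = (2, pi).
H = sqrt(17)/17

With E = 17, F = 0, G = u^2, L = 0, M = 0, N = 4*sqrt(17)*u^2/(17*Abs(u)), assemble
  H = (EN − 2FM + GL) / (2(EG − F²)) = 2*sqrt(17)/(17*Abs(u)).
At (u, v) = (2, pi): H = sqrt(17)/17.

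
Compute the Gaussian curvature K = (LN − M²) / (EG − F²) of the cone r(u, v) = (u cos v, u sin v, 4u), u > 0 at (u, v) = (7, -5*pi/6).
K = 0

Coefficients of the first fundamental form: E = 17, F = 0, G = u^2.
Coefficients of the second fundamental form: L = 0, M = 0, N = 4*sqrt(17)*u^2/(17*Abs(u)).
Assemble K = (LN − M²)/(EG − F²) = 0. At (u, v) = (7, -5*pi/6): K = 0.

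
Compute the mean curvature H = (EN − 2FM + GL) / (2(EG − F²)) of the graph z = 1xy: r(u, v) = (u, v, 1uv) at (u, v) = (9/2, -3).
H = 108/1331

With E = v^2 + 1, F = u*v, G = u^2 + 1, L = 0, M = 1/sqrt(u^2 + v^2 + 1), N = 0, assemble
  H = (EN − 2FM + GL) / (2(EG − F²)) = -u*v/(u^2 + v^2 + 1)^(3/2).
At (u, v) = (9/2, -3): H = 108/1331.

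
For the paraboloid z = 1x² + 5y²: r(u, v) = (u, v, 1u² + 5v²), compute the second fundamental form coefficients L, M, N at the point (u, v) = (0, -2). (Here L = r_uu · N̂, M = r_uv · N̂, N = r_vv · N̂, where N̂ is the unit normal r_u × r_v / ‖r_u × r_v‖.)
L = 2*sqrt(401)/401;  M = 0;  N = 10*sqrt(401)/401

Compute the unit normal N̂(u, v) = (-2*u/sqrt(4*u^2 + 100*v^2 + 1), -10*v/sqrt(4*u^2 + 100*v^2 + 1), 1/sqrt(4*u^2 + 100*v^2 + 1)), and the second partials r_uu, r_uv, r_vv. Take dot products:
  L(u, v) = r_uu · N̂ = 2/sqrt(4*u^2 + 100*v^2 + 1),
  M(u, v) = r_uv · N̂ = 0,
  N(u, v) = r_vv · N̂ = 10/sqrt(4*u^2 + 100*v^2 + 1).
Evaluating at (u, v) = (0, -2):
  L = 2*sqrt(401)/401, M = 0, N = 10*sqrt(401)/401.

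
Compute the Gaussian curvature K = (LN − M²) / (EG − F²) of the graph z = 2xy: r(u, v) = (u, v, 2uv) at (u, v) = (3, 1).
K = -4/1681

Coefficients of the first fundamental form: E = 4*v^2 + 1, F = 4*u*v, G = 4*u^2 + 1.
Coefficients of the second fundamental form: L = 0, M = 2/sqrt(4*u^2 + 4*v^2 + 1), N = 0.
Assemble K = (LN − M²)/(EG − F²) = -4/(16*u^4 + 32*u^2*v^2 + 8*u^2 + 16*v^4 + 8*v^2 + 1). At (u, v) = (3, 1): K = -4/1681.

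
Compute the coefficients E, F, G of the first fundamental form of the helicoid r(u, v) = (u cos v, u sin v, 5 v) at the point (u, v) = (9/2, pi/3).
E = 1;  F = 0;  G = 181/4

Partials: r_u = (cos(v), sin(v), 0), r_v = (-u*sin(v), u*cos(v), 5). As functions of (u, v):
  E = r_u · r_u = 1,
  F = r_u · r_v = 0,
  G = r_v · r_v = u^2 + 25.
Evaluating at (u, v) = (9/2, pi/3): E = 1, F = 0, G = 181/4.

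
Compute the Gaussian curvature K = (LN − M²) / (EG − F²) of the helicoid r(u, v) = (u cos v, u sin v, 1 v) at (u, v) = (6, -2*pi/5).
K = -1/1369

Coefficients of the first fundamental form: E = 1, F = 0, G = u^2 + 1.
Coefficients of the second fundamental form: L = 0, M = -1/sqrt(u^2 + 1), N = 0.
Assemble K = (LN − M²)/(EG − F²) = -1/(u^2 + 1)^2. At (u, v) = (6, -2*pi/5): K = -1/1369.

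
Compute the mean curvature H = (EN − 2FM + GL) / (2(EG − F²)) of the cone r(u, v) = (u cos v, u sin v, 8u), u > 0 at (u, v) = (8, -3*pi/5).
H = sqrt(65)/130

With E = 65, F = 0, G = u^2, L = 0, M = 0, N = 8*sqrt(65)*u^2/(65*Abs(u)), assemble
  H = (EN − 2FM + GL) / (2(EG − F²)) = 4*sqrt(65)/(65*Abs(u)).
At (u, v) = (8, -3*pi/5): H = sqrt(65)/130.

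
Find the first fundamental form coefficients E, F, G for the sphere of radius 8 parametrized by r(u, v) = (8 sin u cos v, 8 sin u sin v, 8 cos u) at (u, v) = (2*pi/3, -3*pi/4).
E = 64;  F = 0;  G = 48

Partials: r_u = (8*cos(u)*cos(v), 8*sin(v)*cos(u), -8*sin(u)), r_v = (-8*sin(u)*sin(v), 8*sin(u)*cos(v), 0). As functions of (u, v):
  E = r_u · r_u = 64,
  F = r_u · r_v = 0,
  G = r_v · r_v = 64*sin(u)^2.
Evaluating at (u, v) = (2*pi/3, -3*pi/4): E = 64, F = 0, G = 48.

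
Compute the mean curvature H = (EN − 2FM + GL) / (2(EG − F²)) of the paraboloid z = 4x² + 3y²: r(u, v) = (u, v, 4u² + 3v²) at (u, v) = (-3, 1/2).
H = 1771*sqrt(586)/343396

With E = 64*u^2 + 1, F = 48*u*v, G = 36*v^2 + 1, L = 8/sqrt(64*u^2 + 36*v^2 + 1), M = 0, N = 6/sqrt(64*u^2 + 36*v^2 + 1), assemble
  H = (EN − 2FM + GL) / (2(EG − F²)) = (192*u^2 + 144*v^2 + 7)/(64*u^2 + 36*v^2 + 1)^(3/2).
At (u, v) = (-3, 1/2): H = 1771*sqrt(586)/343396.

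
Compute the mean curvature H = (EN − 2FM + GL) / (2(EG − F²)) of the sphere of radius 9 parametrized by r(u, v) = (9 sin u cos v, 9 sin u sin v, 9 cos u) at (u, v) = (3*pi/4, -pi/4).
H = -1/9

With E = 81, F = 0, G = 81*sin(u)^2, L = -9*sin(u)/Abs(sin(u)), M = 0, N = -9*sin(u)^3/Abs(sin(u)), assemble
  H = (EN − 2FM + GL) / (2(EG − F²)) = -sin(u)/(9*Abs(sin(u))).
At (u, v) = (3*pi/4, -pi/4): H = -1/9.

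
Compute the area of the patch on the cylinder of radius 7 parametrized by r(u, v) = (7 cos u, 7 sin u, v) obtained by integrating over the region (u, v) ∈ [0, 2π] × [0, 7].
Area = 98*pi

Area = ∫∫ √(EG − F²) du dv with √(EG − F²) = 7. Integrating over [0, 2π] × [0, 7] gives 98*pi.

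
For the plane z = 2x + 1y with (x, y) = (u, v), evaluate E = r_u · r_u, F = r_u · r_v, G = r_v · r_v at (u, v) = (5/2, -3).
E = 5;  F = 2;  G = 2

Partials: r_u = (1, 0, 2), r_v = (0, 1, 1). As functions of (u, v):
  E = r_u · r_u = 5,
  F = r_u · r_v = 2,
  G = r_v · r_v = 2.
Evaluating at (u, v) = (5/2, -3): E = 5, F = 2, G = 2.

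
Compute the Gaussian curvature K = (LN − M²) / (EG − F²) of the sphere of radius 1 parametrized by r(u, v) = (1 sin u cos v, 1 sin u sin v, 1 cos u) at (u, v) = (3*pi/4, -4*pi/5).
K = 1

Coefficients of the first fundamental form: E = 1, F = 0, G = sin(u)^2.
Coefficients of the second fundamental form: L = -sin(u)/Abs(sin(u)), M = 0, N = -sin(u)^3/Abs(sin(u)).
Assemble K = (LN − M²)/(EG − F²) = 1. At (u, v) = (3*pi/4, -4*pi/5): K = 1.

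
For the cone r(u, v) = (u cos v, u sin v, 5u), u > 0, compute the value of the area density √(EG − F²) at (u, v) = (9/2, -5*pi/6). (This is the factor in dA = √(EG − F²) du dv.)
√(EG − F²)|_{(9/2, -5*pi/6)} = 9*sqrt(26)/2

E = 26, F = 0, G = u^2, so EG − F² = 26*u^2. Taking the positive square root: √(EG − F²) = sqrt(26)*Abs(u). At (u, v) = (9/2, -5*pi/6): 9*sqrt(26)/2.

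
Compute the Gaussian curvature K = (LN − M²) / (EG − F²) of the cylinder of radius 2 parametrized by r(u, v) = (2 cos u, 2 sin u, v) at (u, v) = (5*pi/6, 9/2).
K = 0

Coefficients of the first fundamental form: E = 4, F = 0, G = 1.
Coefficients of the second fundamental form: L = -2, M = 0, N = 0.
Assemble K = (LN − M²)/(EG − F²) = 0. At (u, v) = (5*pi/6, 9/2): K = 0.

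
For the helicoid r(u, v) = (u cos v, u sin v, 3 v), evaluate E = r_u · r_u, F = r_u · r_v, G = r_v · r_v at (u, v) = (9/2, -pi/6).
E = 1;  F = 0;  G = 117/4

Partials: r_u = (cos(v), sin(v), 0), r_v = (-u*sin(v), u*cos(v), 3). As functions of (u, v):
  E = r_u · r_u = 1,
  F = r_u · r_v = 0,
  G = r_v · r_v = u^2 + 9.
Evaluating at (u, v) = (9/2, -pi/6): E = 1, F = 0, G = 117/4.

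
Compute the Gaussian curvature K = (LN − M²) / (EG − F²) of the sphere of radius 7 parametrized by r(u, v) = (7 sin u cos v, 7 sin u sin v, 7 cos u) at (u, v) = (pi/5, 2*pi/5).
K = 1/49

Coefficients of the first fundamental form: E = 49, F = 0, G = 49*sin(u)^2.
Coefficients of the second fundamental form: L = -7*sin(u)/Abs(sin(u)), M = 0, N = -7*sin(u)^3/Abs(sin(u)).
Assemble K = (LN − M²)/(EG − F²) = 1/49. At (u, v) = (pi/5, 2*pi/5): K = 1/49.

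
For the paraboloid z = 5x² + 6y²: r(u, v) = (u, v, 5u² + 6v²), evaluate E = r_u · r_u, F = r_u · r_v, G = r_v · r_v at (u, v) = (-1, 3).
E = 101;  F = -360;  G = 1297

Partials: r_u = (1, 0, 10*u), r_v = (0, 1, 12*v). As functions of (u, v):
  E = r_u · r_u = 100*u^2 + 1,
  F = r_u · r_v = 120*u*v,
  G = r_v · r_v = 144*v^2 + 1.
Evaluating at (u, v) = (-1, 3): E = 101, F = -360, G = 1297.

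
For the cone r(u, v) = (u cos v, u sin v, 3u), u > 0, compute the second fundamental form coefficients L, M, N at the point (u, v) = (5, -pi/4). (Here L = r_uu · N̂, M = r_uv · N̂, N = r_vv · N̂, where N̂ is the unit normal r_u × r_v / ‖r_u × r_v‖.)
L = 0;  M = 0;  N = 3*sqrt(10)/2

Compute the unit normal N̂(u, v) = (-3*sqrt(10)*u*cos(v)/(10*Abs(u)), -3*sqrt(10)*u*sin(v)/(10*Abs(u)), sqrt(10)*u/(10*Abs(u))), and the second partials r_uu, r_uv, r_vv. Take dot products:
  L(u, v) = r_uu · N̂ = 0,
  M(u, v) = r_uv · N̂ = 0,
  N(u, v) = r_vv · N̂ = 3*sqrt(10)*u^2/(10*Abs(u)).
Evaluating at (u, v) = (5, -pi/4):
  L = 0, M = 0, N = 3*sqrt(10)/2.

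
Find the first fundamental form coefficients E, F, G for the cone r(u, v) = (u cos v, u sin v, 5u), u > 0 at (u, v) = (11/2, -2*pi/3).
E = 26;  F = 0;  G = 121/4

Partials: r_u = (cos(v), sin(v), 5), r_v = (-u*sin(v), u*cos(v), 0). As functions of (u, v):
  E = r_u · r_u = 26,
  F = r_u · r_v = 0,
  G = r_v · r_v = u^2.
Evaluating at (u, v) = (11/2, -2*pi/3): E = 26, F = 0, G = 121/4.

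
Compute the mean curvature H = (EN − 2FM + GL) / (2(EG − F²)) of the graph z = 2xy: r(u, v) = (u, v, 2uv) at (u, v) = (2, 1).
H = -16*sqrt(21)/441

With E = 4*v^2 + 1, F = 4*u*v, G = 4*u^2 + 1, L = 0, M = 2/sqrt(4*u^2 + 4*v^2 + 1), N = 0, assemble
  H = (EN − 2FM + GL) / (2(EG − F²)) = -8*u*v/(4*u^2 + 4*v^2 + 1)^(3/2).
At (u, v) = (2, 1): H = -16*sqrt(21)/441.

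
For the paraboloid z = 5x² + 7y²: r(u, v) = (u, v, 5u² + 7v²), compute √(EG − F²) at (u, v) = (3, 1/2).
√(EG − F²)|_{(3, 1/2)} = 5*sqrt(38)

E = 100*u^2 + 1, F = 140*u*v, G = 196*v^2 + 1; EG − F² = 100*u^2 + 196*v^2 + 1; √(EG − F²) = sqrt(100*u^2 + 196*v^2 + 1). At the given point: 5*sqrt(38).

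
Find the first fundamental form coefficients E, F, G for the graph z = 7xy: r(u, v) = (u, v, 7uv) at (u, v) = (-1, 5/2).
E = 1229/4;  F = -245/2;  G = 50

Partials: r_u = (1, 0, 7*v), r_v = (0, 1, 7*u). As functions of (u, v):
  E = r_u · r_u = 49*v^2 + 1,
  F = r_u · r_v = 49*u*v,
  G = r_v · r_v = 49*u^2 + 1.
Evaluating at (u, v) = (-1, 5/2): E = 1229/4, F = -245/2, G = 50.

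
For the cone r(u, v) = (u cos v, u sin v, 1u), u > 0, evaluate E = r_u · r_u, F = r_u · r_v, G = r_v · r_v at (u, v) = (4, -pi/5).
E = 2;  F = 0;  G = 16

Partials: r_u = (cos(v), sin(v), 1), r_v = (-u*sin(v), u*cos(v), 0). As functions of (u, v):
  E = r_u · r_u = 2,
  F = r_u · r_v = 0,
  G = r_v · r_v = u^2.
Evaluating at (u, v) = (4, -pi/5): E = 2, F = 0, G = 16.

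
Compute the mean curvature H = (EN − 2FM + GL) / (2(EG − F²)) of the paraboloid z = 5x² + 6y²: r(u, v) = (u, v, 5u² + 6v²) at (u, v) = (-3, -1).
H = 6131*sqrt(1045)/1092025

With E = 100*u^2 + 1, F = 120*u*v, G = 144*v^2 + 1, L = 10/sqrt(100*u^2 + 144*v^2 + 1), M = 0, N = 12/sqrt(100*u^2 + 144*v^2 + 1), assemble
  H = (EN − 2FM + GL) / (2(EG − F²)) = (600*u^2 + 720*v^2 + 11)/(100*u^2 + 144*v^2 + 1)^(3/2).
At (u, v) = (-3, -1): H = 6131*sqrt(1045)/1092025.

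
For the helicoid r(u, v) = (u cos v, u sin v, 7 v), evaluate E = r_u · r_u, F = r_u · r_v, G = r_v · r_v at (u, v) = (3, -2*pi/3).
E = 1;  F = 0;  G = 58

Partials: r_u = (cos(v), sin(v), 0), r_v = (-u*sin(v), u*cos(v), 7). As functions of (u, v):
  E = r_u · r_u = 1,
  F = r_u · r_v = 0,
  G = r_v · r_v = u^2 + 49.
Evaluating at (u, v) = (3, -2*pi/3): E = 1, F = 0, G = 58.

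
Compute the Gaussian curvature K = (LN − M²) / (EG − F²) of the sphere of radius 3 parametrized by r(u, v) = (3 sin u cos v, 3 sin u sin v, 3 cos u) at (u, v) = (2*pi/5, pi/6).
K = 1/9

Coefficients of the first fundamental form: E = 9, F = 0, G = 9*sin(u)^2.
Coefficients of the second fundamental form: L = -3*sin(u)/Abs(sin(u)), M = 0, N = -3*sin(u)^3/Abs(sin(u)).
Assemble K = (LN − M²)/(EG − F²) = 1/9. At (u, v) = (2*pi/5, pi/6): K = 1/9.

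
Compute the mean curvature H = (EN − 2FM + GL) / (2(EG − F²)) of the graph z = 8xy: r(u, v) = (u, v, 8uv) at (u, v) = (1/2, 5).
H = -1280*sqrt(33)/373527

With E = 64*v^2 + 1, F = 64*u*v, G = 64*u^2 + 1, L = 0, M = 8/sqrt(64*u^2 + 64*v^2 + 1), N = 0, assemble
  H = (EN − 2FM + GL) / (2(EG − F²)) = -512*u*v/(64*u^2 + 64*v^2 + 1)^(3/2).
At (u, v) = (1/2, 5): H = -1280*sqrt(33)/373527.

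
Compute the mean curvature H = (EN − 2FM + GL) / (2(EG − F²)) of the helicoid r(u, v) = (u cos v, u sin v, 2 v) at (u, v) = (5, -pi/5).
H = 0

With E = 1, F = 0, G = u^2 + 4, L = 0, M = -2/sqrt(u^2 + 4), N = 0, assemble
  H = (EN − 2FM + GL) / (2(EG − F²)) = 0.
At (u, v) = (5, -pi/5): H = 0.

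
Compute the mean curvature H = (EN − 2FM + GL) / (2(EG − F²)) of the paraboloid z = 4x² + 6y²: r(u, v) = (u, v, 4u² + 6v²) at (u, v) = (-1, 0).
H = 394*sqrt(65)/4225

With E = 64*u^2 + 1, F = 96*u*v, G = 144*v^2 + 1, L = 8/sqrt(64*u^2 + 144*v^2 + 1), M = 0, N = 12/sqrt(64*u^2 + 144*v^2 + 1), assemble
  H = (EN − 2FM + GL) / (2(EG − F²)) = 2*(192*u^2 + 288*v^2 + 5)/(64*u^2 + 144*v^2 + 1)^(3/2).
At (u, v) = (-1, 0): H = 394*sqrt(65)/4225.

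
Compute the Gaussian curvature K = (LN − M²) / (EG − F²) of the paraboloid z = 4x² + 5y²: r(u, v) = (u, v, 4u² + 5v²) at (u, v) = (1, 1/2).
K = 4/405

Coefficients of the first fundamental form: E = 64*u^2 + 1, F = 80*u*v, G = 100*v^2 + 1.
Coefficients of the second fundamental form: L = 8/sqrt(64*u^2 + 100*v^2 + 1), M = 0, N = 10/sqrt(64*u^2 + 100*v^2 + 1).
Assemble K = (LN − M²)/(EG − F²) = 80/(4096*u^4 + 12800*u^2*v^2 + 128*u^2 + 10000*v^4 + 200*v^2 + 1). At (u, v) = (1, 1/2): K = 4/405.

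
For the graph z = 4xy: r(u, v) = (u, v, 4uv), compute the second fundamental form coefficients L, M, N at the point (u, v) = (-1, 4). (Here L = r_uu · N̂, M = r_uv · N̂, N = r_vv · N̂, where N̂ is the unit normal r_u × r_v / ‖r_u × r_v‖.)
L = 0;  M = 4*sqrt(273)/273;  N = 0

Compute the unit normal N̂(u, v) = (-4*v/sqrt(16*u^2 + 16*v^2 + 1), -4*u/sqrt(16*u^2 + 16*v^2 + 1), 1/sqrt(16*u^2 + 16*v^2 + 1)), and the second partials r_uu, r_uv, r_vv. Take dot products:
  L(u, v) = r_uu · N̂ = 0,
  M(u, v) = r_uv · N̂ = 4/sqrt(16*u^2 + 16*v^2 + 1),
  N(u, v) = r_vv · N̂ = 0.
Evaluating at (u, v) = (-1, 4):
  L = 0, M = 4*sqrt(273)/273, N = 0.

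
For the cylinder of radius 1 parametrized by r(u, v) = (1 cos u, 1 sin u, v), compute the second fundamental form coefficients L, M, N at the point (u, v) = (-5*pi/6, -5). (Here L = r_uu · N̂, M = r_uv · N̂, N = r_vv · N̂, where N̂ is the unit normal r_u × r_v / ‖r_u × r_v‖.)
L = -1;  M = 0;  N = 0

Compute the unit normal N̂(u, v) = (cos(u), sin(u), 0), and the second partials r_uu, r_uv, r_vv. Take dot products:
  L(u, v) = r_uu · N̂ = -1,
  M(u, v) = r_uv · N̂ = 0,
  N(u, v) = r_vv · N̂ = 0.
Evaluating at (u, v) = (-5*pi/6, -5):
  L = -1, M = 0, N = 0.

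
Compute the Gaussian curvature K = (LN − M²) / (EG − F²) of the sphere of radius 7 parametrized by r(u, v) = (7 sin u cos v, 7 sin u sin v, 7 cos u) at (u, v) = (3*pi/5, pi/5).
K = 1/49

Coefficients of the first fundamental form: E = 49, F = 0, G = 49*sin(u)^2.
Coefficients of the second fundamental form: L = -7*sin(u)/Abs(sin(u)), M = 0, N = -7*sin(u)^3/Abs(sin(u)).
Assemble K = (LN − M²)/(EG − F²) = 1/49. At (u, v) = (3*pi/5, pi/5): K = 1/49.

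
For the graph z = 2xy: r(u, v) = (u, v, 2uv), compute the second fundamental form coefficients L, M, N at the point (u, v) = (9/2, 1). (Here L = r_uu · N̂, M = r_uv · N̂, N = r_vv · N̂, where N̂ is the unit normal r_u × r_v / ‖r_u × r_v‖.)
L = 0;  M = sqrt(86)/43;  N = 0

Compute the unit normal N̂(u, v) = (-2*v/sqrt(4*u^2 + 4*v^2 + 1), -2*u/sqrt(4*u^2 + 4*v^2 + 1), 1/sqrt(4*u^2 + 4*v^2 + 1)), and the second partials r_uu, r_uv, r_vv. Take dot products:
  L(u, v) = r_uu · N̂ = 0,
  M(u, v) = r_uv · N̂ = 2/sqrt(4*u^2 + 4*v^2 + 1),
  N(u, v) = r_vv · N̂ = 0.
Evaluating at (u, v) = (9/2, 1):
  L = 0, M = sqrt(86)/43, N = 0.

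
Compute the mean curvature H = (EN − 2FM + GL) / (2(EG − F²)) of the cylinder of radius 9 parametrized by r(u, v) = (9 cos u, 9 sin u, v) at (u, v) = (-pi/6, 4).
H = -1/18

With E = 81, F = 0, G = 1, L = -9, M = 0, N = 0, assemble
  H = (EN − 2FM + GL) / (2(EG − F²)) = -1/18.
At (u, v) = (-pi/6, 4): H = -1/18.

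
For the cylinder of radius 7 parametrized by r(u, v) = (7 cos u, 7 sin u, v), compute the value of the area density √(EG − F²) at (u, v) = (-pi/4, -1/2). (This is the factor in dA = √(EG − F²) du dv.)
√(EG − F²)|_{(-pi/4, -1/2)} = 7

E = 49, F = 0, G = 1, so EG − F² = 49. Taking the positive square root: √(EG − F²) = 7. At (u, v) = (-pi/4, -1/2): 7.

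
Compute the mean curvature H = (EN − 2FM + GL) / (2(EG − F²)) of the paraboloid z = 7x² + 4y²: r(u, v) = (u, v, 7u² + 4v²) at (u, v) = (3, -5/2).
H = 9867*sqrt(2165)/4687225

With E = 196*u^2 + 1, F = 112*u*v, G = 64*v^2 + 1, L = 14/sqrt(196*u^2 + 64*v^2 + 1), M = 0, N = 8/sqrt(196*u^2 + 64*v^2 + 1), assemble
  H = (EN − 2FM + GL) / (2(EG − F²)) = (784*u^2 + 448*v^2 + 11)/(196*u^2 + 64*v^2 + 1)^(3/2).
At (u, v) = (3, -5/2): H = 9867*sqrt(2165)/4687225.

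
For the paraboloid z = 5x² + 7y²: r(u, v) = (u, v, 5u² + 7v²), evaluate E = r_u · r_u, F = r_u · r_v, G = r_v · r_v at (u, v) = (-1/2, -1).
E = 26;  F = 70;  G = 197

Partials: r_u = (1, 0, 10*u), r_v = (0, 1, 14*v). As functions of (u, v):
  E = r_u · r_u = 100*u^2 + 1,
  F = r_u · r_v = 140*u*v,
  G = r_v · r_v = 196*v^2 + 1.
Evaluating at (u, v) = (-1/2, -1): E = 26, F = 70, G = 197.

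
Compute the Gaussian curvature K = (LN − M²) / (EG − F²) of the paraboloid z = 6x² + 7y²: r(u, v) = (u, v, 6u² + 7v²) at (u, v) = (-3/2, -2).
K = 168/1229881

Coefficients of the first fundamental form: E = 144*u^2 + 1, F = 168*u*v, G = 196*v^2 + 1.
Coefficients of the second fundamental form: L = 12/sqrt(144*u^2 + 196*v^2 + 1), M = 0, N = 14/sqrt(144*u^2 + 196*v^2 + 1).
Assemble K = (LN − M²)/(EG − F²) = 168/(20736*u^4 + 56448*u^2*v^2 + 288*u^2 + 38416*v^4 + 392*v^2 + 1). At (u, v) = (-3/2, -2): K = 168/1229881.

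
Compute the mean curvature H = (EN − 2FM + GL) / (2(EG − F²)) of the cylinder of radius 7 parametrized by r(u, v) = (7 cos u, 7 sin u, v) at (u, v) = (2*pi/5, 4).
H = -1/14

With E = 49, F = 0, G = 1, L = -7, M = 0, N = 0, assemble
  H = (EN − 2FM + GL) / (2(EG − F²)) = -1/14.
At (u, v) = (2*pi/5, 4): H = -1/14.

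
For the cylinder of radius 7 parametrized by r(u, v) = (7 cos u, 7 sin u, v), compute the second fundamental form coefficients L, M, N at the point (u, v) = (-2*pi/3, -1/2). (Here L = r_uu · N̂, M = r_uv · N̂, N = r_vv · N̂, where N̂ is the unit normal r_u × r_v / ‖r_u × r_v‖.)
L = -7;  M = 0;  N = 0

Compute the unit normal N̂(u, v) = (cos(u), sin(u), 0), and the second partials r_uu, r_uv, r_vv. Take dot products:
  L(u, v) = r_uu · N̂ = -7,
  M(u, v) = r_uv · N̂ = 0,
  N(u, v) = r_vv · N̂ = 0.
Evaluating at (u, v) = (-2*pi/3, -1/2):
  L = -7, M = 0, N = 0.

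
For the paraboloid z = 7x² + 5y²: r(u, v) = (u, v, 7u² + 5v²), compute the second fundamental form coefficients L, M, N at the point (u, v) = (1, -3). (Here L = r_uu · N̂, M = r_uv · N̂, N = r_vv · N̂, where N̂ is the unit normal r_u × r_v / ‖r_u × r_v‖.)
L = 14*sqrt(1097)/1097;  M = 0;  N = 10*sqrt(1097)/1097

Compute the unit normal N̂(u, v) = (-14*u/sqrt(196*u^2 + 100*v^2 + 1), -10*v/sqrt(196*u^2 + 100*v^2 + 1), 1/sqrt(196*u^2 + 100*v^2 + 1)), and the second partials r_uu, r_uv, r_vv. Take dot products:
  L(u, v) = r_uu · N̂ = 14/sqrt(196*u^2 + 100*v^2 + 1),
  M(u, v) = r_uv · N̂ = 0,
  N(u, v) = r_vv · N̂ = 10/sqrt(196*u^2 + 100*v^2 + 1).
Evaluating at (u, v) = (1, -3):
  L = 14*sqrt(1097)/1097, M = 0, N = 10*sqrt(1097)/1097.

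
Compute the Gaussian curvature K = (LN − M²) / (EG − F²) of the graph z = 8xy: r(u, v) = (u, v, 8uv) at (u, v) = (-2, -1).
K = -64/103041

Coefficients of the first fundamental form: E = 64*v^2 + 1, F = 64*u*v, G = 64*u^2 + 1.
Coefficients of the second fundamental form: L = 0, M = 8/sqrt(64*u^2 + 64*v^2 + 1), N = 0.
Assemble K = (LN − M²)/(EG − F²) = -64/(4096*u^4 + 8192*u^2*v^2 + 128*u^2 + 4096*v^4 + 128*v^2 + 1). At (u, v) = (-2, -1): K = -64/103041.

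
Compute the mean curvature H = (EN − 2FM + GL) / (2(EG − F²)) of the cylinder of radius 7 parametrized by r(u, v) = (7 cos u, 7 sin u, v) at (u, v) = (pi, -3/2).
H = -1/14

With E = 49, F = 0, G = 1, L = -7, M = 0, N = 0, assemble
  H = (EN − 2FM + GL) / (2(EG − F²)) = -1/14.
At (u, v) = (pi, -3/2): H = -1/14.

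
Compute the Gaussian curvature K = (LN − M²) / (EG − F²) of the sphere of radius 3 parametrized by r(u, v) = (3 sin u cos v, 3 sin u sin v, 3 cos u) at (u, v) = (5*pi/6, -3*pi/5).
K = 1/9

Coefficients of the first fundamental form: E = 9, F = 0, G = 9*sin(u)^2.
Coefficients of the second fundamental form: L = -3*sin(u)/Abs(sin(u)), M = 0, N = -3*sin(u)^3/Abs(sin(u)).
Assemble K = (LN − M²)/(EG − F²) = 1/9. At (u, v) = (5*pi/6, -3*pi/5): K = 1/9.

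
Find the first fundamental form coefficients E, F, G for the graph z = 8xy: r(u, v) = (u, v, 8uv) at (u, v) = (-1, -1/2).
E = 17;  F = 32;  G = 65

Partials: r_u = (1, 0, 8*v), r_v = (0, 1, 8*u). As functions of (u, v):
  E = r_u · r_u = 64*v^2 + 1,
  F = r_u · r_v = 64*u*v,
  G = r_v · r_v = 64*u^2 + 1.
Evaluating at (u, v) = (-1, -1/2): E = 17, F = 32, G = 65.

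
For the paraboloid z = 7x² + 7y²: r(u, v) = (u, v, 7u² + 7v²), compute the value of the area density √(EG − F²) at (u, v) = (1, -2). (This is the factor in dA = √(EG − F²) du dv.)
√(EG − F²)|_{(1, -2)} = 3*sqrt(109)

E = 196*u^2 + 1, F = 196*u*v, G = 196*v^2 + 1, so EG − F² = 196*u^2 + 196*v^2 + 1. Taking the positive square root: √(EG − F²) = sqrt(196*u^2 + 196*v^2 + 1). At (u, v) = (1, -2): 3*sqrt(109).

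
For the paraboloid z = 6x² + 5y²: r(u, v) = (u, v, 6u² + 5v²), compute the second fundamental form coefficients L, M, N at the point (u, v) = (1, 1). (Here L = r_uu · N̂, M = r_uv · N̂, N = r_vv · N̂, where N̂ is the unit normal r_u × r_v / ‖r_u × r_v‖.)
L = 12*sqrt(5)/35;  M = 0;  N = 2*sqrt(5)/7

Compute the unit normal N̂(u, v) = (-12*u/sqrt(144*u^2 + 100*v^2 + 1), -10*v/sqrt(144*u^2 + 100*v^2 + 1), 1/sqrt(144*u^2 + 100*v^2 + 1)), and the second partials r_uu, r_uv, r_vv. Take dot products:
  L(u, v) = r_uu · N̂ = 12/sqrt(144*u^2 + 100*v^2 + 1),
  M(u, v) = r_uv · N̂ = 0,
  N(u, v) = r_vv · N̂ = 10/sqrt(144*u^2 + 100*v^2 + 1).
Evaluating at (u, v) = (1, 1):
  L = 12*sqrt(5)/35, M = 0, N = 2*sqrt(5)/7.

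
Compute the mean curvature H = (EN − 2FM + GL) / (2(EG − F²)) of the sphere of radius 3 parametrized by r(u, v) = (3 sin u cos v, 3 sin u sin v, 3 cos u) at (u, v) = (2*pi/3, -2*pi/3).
H = -1/3

With E = 9, F = 0, G = 9*sin(u)^2, L = -3*sin(u)/Abs(sin(u)), M = 0, N = -3*sin(u)^3/Abs(sin(u)), assemble
  H = (EN − 2FM + GL) / (2(EG − F²)) = -sin(u)/(3*Abs(sin(u))).
At (u, v) = (2*pi/3, -2*pi/3): H = -1/3.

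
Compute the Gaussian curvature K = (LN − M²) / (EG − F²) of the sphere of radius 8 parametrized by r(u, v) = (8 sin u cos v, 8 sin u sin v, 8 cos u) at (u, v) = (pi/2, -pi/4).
K = 1/64

Coefficients of the first fundamental form: E = 64, F = 0, G = 64*sin(u)^2.
Coefficients of the second fundamental form: L = -8*sin(u)/Abs(sin(u)), M = 0, N = -8*sin(u)^3/Abs(sin(u)).
Assemble K = (LN − M²)/(EG − F²) = 1/64. At (u, v) = (pi/2, -pi/4): K = 1/64.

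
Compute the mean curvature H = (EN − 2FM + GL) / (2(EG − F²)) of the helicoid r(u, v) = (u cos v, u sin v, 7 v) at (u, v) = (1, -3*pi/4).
H = 0

With E = 1, F = 0, G = u^2 + 49, L = 0, M = -7/sqrt(u^2 + 49), N = 0, assemble
  H = (EN − 2FM + GL) / (2(EG − F²)) = 0.
At (u, v) = (1, -3*pi/4): H = 0.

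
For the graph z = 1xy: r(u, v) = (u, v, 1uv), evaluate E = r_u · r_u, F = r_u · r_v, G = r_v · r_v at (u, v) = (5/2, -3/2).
E = 13/4;  F = -15/4;  G = 29/4

Partials: r_u = (1, 0, v), r_v = (0, 1, u). As functions of (u, v):
  E = r_u · r_u = v^2 + 1,
  F = r_u · r_v = u*v,
  G = r_v · r_v = u^2 + 1.
Evaluating at (u, v) = (5/2, -3/2): E = 13/4, F = -15/4, G = 29/4.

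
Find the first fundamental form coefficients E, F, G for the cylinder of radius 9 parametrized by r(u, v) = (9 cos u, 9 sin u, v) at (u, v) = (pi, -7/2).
E = 81;  F = 0;  G = 1

Partials: r_u = (-9*sin(u), 9*cos(u), 0), r_v = (0, 0, 1). As functions of (u, v):
  E = r_u · r_u = 81,
  F = r_u · r_v = 0,
  G = r_v · r_v = 1.
Evaluating at (u, v) = (pi, -7/2): E = 81, F = 0, G = 1.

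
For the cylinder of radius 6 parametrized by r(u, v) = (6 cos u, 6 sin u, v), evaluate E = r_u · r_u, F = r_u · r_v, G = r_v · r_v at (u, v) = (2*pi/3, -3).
E = 36;  F = 0;  G = 1

Partials: r_u = (-6*sin(u), 6*cos(u), 0), r_v = (0, 0, 1). As functions of (u, v):
  E = r_u · r_u = 36,
  F = r_u · r_v = 0,
  G = r_v · r_v = 1.
Evaluating at (u, v) = (2*pi/3, -3): E = 36, F = 0, G = 1.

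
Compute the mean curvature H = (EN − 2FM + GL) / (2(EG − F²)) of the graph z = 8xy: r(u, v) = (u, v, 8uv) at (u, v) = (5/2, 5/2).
H = -3200*sqrt(89)/213867

With E = 64*v^2 + 1, F = 64*u*v, G = 64*u^2 + 1, L = 0, M = 8/sqrt(64*u^2 + 64*v^2 + 1), N = 0, assemble
  H = (EN − 2FM + GL) / (2(EG − F²)) = -512*u*v/(64*u^2 + 64*v^2 + 1)^(3/2).
At (u, v) = (5/2, 5/2): H = -3200*sqrt(89)/213867.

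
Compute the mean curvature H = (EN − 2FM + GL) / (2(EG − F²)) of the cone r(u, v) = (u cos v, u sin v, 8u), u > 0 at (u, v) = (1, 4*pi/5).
H = 4*sqrt(65)/65

With E = 65, F = 0, G = u^2, L = 0, M = 0, N = 8*sqrt(65)*u^2/(65*Abs(u)), assemble
  H = (EN − 2FM + GL) / (2(EG − F²)) = 4*sqrt(65)/(65*Abs(u)).
At (u, v) = (1, 4*pi/5): H = 4*sqrt(65)/65.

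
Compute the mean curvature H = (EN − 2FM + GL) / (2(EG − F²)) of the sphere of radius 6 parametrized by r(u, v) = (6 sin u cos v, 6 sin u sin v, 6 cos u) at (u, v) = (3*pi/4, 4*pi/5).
H = -1/6

With E = 36, F = 0, G = 36*sin(u)^2, L = -6*sin(u)/Abs(sin(u)), M = 0, N = -6*sin(u)^3/Abs(sin(u)), assemble
  H = (EN − 2FM + GL) / (2(EG − F²)) = -sin(u)/(6*Abs(sin(u))).
At (u, v) = (3*pi/4, 4*pi/5): H = -1/6.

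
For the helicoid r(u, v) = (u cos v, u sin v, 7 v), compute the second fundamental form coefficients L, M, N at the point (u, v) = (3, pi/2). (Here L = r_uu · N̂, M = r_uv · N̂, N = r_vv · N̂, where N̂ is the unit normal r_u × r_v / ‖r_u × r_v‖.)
L = 0;  M = -7*sqrt(58)/58;  N = 0

Compute the unit normal N̂(u, v) = (7*sin(v)/sqrt(u^2 + 49), -7*cos(v)/sqrt(u^2 + 49), u/sqrt(u^2 + 49)), and the second partials r_uu, r_uv, r_vv. Take dot products:
  L(u, v) = r_uu · N̂ = 0,
  M(u, v) = r_uv · N̂ = -7/sqrt(u^2 + 49),
  N(u, v) = r_vv · N̂ = 0.
Evaluating at (u, v) = (3, pi/2):
  L = 0, M = -7*sqrt(58)/58, N = 0.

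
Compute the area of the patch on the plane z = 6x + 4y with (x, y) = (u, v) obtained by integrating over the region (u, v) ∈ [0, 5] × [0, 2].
Area = 10*sqrt(53)

Area = ∫∫ √(EG − F²) du dv with √(EG − F²) = sqrt(53). Integrating over [0, 5] × [0, 2] gives 10*sqrt(53).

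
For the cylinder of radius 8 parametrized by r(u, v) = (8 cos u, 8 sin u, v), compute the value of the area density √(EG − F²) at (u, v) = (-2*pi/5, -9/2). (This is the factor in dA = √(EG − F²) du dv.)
√(EG − F²)|_{(-2*pi/5, -9/2)} = 8

E = 64, F = 0, G = 1, so EG − F² = 64. Taking the positive square root: √(EG − F²) = 8. At (u, v) = (-2*pi/5, -9/2): 8.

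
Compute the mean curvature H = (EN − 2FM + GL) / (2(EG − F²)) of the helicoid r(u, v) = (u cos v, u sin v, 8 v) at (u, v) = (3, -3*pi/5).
H = 0

With E = 1, F = 0, G = u^2 + 64, L = 0, M = -8/sqrt(u^2 + 64), N = 0, assemble
  H = (EN − 2FM + GL) / (2(EG − F²)) = 0.
At (u, v) = (3, -3*pi/5): H = 0.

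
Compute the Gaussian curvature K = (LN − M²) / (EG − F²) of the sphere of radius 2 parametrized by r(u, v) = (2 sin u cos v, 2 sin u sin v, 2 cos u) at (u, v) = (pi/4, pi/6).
K = 1/4

Coefficients of the first fundamental form: E = 4, F = 0, G = 4*sin(u)^2.
Coefficients of the second fundamental form: L = -2*sin(u)/Abs(sin(u)), M = 0, N = -2*sin(u)^3/Abs(sin(u)).
Assemble K = (LN − M²)/(EG − F²) = 1/4. At (u, v) = (pi/4, pi/6): K = 1/4.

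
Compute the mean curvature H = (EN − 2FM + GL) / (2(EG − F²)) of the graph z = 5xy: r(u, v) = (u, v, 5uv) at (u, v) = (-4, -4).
H = -2000*sqrt(89)/213867

With E = 25*v^2 + 1, F = 25*u*v, G = 25*u^2 + 1, L = 0, M = 5/sqrt(25*u^2 + 25*v^2 + 1), N = 0, assemble
  H = (EN − 2FM + GL) / (2(EG − F²)) = -125*u*v/(25*u^2 + 25*v^2 + 1)^(3/2).
At (u, v) = (-4, -4): H = -2000*sqrt(89)/213867.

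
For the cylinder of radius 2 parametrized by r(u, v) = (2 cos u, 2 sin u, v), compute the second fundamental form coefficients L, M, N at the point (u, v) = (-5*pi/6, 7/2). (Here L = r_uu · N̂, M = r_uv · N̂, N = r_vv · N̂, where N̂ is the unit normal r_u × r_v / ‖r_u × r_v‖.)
L = -2;  M = 0;  N = 0

Compute the unit normal N̂(u, v) = (cos(u), sin(u), 0), and the second partials r_uu, r_uv, r_vv. Take dot products:
  L(u, v) = r_uu · N̂ = -2,
  M(u, v) = r_uv · N̂ = 0,
  N(u, v) = r_vv · N̂ = 0.
Evaluating at (u, v) = (-5*pi/6, 7/2):
  L = -2, M = 0, N = 0.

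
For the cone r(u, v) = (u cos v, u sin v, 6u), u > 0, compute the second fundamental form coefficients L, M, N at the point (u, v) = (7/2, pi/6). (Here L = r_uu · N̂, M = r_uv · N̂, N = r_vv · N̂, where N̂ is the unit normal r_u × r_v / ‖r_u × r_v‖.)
L = 0;  M = 0;  N = 21*sqrt(37)/37

Compute the unit normal N̂(u, v) = (-6*sqrt(37)*u*cos(v)/(37*Abs(u)), -6*sqrt(37)*u*sin(v)/(37*Abs(u)), sqrt(37)*u/(37*Abs(u))), and the second partials r_uu, r_uv, r_vv. Take dot products:
  L(u, v) = r_uu · N̂ = 0,
  M(u, v) = r_uv · N̂ = 0,
  N(u, v) = r_vv · N̂ = 6*sqrt(37)*u^2/(37*Abs(u)).
Evaluating at (u, v) = (7/2, pi/6):
  L = 0, M = 0, N = 21*sqrt(37)/37.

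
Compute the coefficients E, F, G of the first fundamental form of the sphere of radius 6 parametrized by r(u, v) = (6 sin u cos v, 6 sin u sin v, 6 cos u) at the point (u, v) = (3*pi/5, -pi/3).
E = 36;  F = 0;  G = 9*sqrt(5)/2 + 45/2

Partials: r_u = (6*cos(u)*cos(v), 6*sin(v)*cos(u), -6*sin(u)), r_v = (-6*sin(u)*sin(v), 6*sin(u)*cos(v), 0). As functions of (u, v):
  E = r_u · r_u = 36,
  F = r_u · r_v = 0,
  G = r_v · r_v = 36*sin(u)^2.
Evaluating at (u, v) = (3*pi/5, -pi/3): E = 36, F = 0, G = 9*sqrt(5)/2 + 45/2.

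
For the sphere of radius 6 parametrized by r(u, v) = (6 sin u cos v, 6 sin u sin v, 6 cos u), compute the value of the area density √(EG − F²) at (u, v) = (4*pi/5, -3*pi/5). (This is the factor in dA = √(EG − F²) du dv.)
√(EG − F²)|_{(4*pi/5, -3*pi/5)} = 9*sqrt(10 - 2*sqrt(5))

E = 36, F = 0, G = 36*sin(u)^2, so EG − F² = 1296*sin(u)^2. Taking the positive square root: √(EG − F²) = 36*Abs(sin(u)). At (u, v) = (4*pi/5, -3*pi/5): 9*sqrt(10 - 2*sqrt(5)).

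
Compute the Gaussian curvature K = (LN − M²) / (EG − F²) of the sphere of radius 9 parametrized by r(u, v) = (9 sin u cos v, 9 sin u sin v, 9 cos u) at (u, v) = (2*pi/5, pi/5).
K = 1/81

Coefficients of the first fundamental form: E = 81, F = 0, G = 81*sin(u)^2.
Coefficients of the second fundamental form: L = -9*sin(u)/Abs(sin(u)), M = 0, N = -9*sin(u)^3/Abs(sin(u)).
Assemble K = (LN − M²)/(EG − F²) = 1/81. At (u, v) = (2*pi/5, pi/5): K = 1/81.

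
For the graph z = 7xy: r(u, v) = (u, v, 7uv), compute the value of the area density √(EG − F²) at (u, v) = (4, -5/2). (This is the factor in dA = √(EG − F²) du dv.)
√(EG − F²)|_{(4, -5/2)} = 3*sqrt(485)/2

E = 49*v^2 + 1, F = 49*u*v, G = 49*u^2 + 1, so EG − F² = 49*u^2 + 49*v^2 + 1. Taking the positive square root: √(EG − F²) = sqrt(49*u^2 + 49*v^2 + 1). At (u, v) = (4, -5/2): 3*sqrt(485)/2.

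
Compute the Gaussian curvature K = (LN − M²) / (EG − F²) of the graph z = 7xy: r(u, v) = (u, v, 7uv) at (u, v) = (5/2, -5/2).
K = -196/1505529

Coefficients of the first fundamental form: E = 49*v^2 + 1, F = 49*u*v, G = 49*u^2 + 1.
Coefficients of the second fundamental form: L = 0, M = 7/sqrt(49*u^2 + 49*v^2 + 1), N = 0.
Assemble K = (LN − M²)/(EG − F²) = -49/(2401*u^4 + 4802*u^2*v^2 + 98*u^2 + 2401*v^4 + 98*v^2 + 1). At (u, v) = (5/2, -5/2): K = -196/1505529.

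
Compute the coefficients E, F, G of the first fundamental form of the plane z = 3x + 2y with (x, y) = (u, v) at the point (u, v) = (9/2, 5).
E = 10;  F = 6;  G = 5

Partials: r_u = (1, 0, 3), r_v = (0, 1, 2). As functions of (u, v):
  E = r_u · r_u = 10,
  F = r_u · r_v = 6,
  G = r_v · r_v = 5.
Evaluating at (u, v) = (9/2, 5): E = 10, F = 6, G = 5.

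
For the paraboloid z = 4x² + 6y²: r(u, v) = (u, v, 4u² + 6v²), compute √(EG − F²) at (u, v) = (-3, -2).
√(EG − F²)|_{(-3, -2)} = sqrt(1153)

E = 64*u^2 + 1, F = 96*u*v, G = 144*v^2 + 1; EG − F² = 64*u^2 + 144*v^2 + 1; √(EG − F²) = sqrt(64*u^2 + 144*v^2 + 1). At the given point: sqrt(1153).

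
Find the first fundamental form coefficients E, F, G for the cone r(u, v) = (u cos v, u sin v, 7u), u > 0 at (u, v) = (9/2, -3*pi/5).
E = 50;  F = 0;  G = 81/4

Partials: r_u = (cos(v), sin(v), 7), r_v = (-u*sin(v), u*cos(v), 0). As functions of (u, v):
  E = r_u · r_u = 50,
  F = r_u · r_v = 0,
  G = r_v · r_v = u^2.
Evaluating at (u, v) = (9/2, -3*pi/5): E = 50, F = 0, G = 81/4.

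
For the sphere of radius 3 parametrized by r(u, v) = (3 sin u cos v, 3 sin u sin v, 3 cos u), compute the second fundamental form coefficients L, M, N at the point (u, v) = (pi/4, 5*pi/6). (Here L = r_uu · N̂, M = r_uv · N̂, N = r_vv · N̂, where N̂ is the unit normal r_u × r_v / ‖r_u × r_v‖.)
L = -3;  M = 0;  N = -3/2

Compute the unit normal N̂(u, v) = (sin(u)^2*cos(v)/Abs(sin(u)), sin(u)^2*sin(v)/Abs(sin(u)), sin(2*u)/(2*Abs(sin(u)))), and the second partials r_uu, r_uv, r_vv. Take dot products:
  L(u, v) = r_uu · N̂ = -3*sin(u)/Abs(sin(u)),
  M(u, v) = r_uv · N̂ = 0,
  N(u, v) = r_vv · N̂ = -3*sin(u)^3/Abs(sin(u)).
Evaluating at (u, v) = (pi/4, 5*pi/6):
  L = -3, M = 0, N = -3/2.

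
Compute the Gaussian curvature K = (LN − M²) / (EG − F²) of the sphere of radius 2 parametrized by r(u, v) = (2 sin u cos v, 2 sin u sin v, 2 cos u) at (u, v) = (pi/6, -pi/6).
K = 1/4

Coefficients of the first fundamental form: E = 4, F = 0, G = 4*sin(u)^2.
Coefficients of the second fundamental form: L = -2*sin(u)/Abs(sin(u)), M = 0, N = -2*sin(u)^3/Abs(sin(u)).
Assemble K = (LN − M²)/(EG − F²) = 1/4. At (u, v) = (pi/6, -pi/6): K = 1/4.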